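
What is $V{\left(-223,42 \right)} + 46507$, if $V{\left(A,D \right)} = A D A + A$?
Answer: $2134902$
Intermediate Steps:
$V{\left(A,D \right)} = A + D A^{2}$ ($V{\left(A,D \right)} = D A^{2} + A = A + D A^{2}$)
$V{\left(-223,42 \right)} + 46507 = - 223 \left(1 - 9366\right) + 46507 = \left(-223\right) \left(-9365\right) + 46507 = 2088395 + 46507 = 2134902$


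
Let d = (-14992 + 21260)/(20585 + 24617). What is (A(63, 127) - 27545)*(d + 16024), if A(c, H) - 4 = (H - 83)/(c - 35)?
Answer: -69816056505008/158207 ≈ -4.4130e+8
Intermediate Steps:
d = 3134/22601 (d = 6268/45202 = 6268*(1/45202) = 3134/22601 ≈ 0.13867)
A(c, H) = 4 + (-83 + H)/(-35 + c) (A(c, H) = 4 + (H - 83)/(c - 35) = 4 + (-83 + H)/(-35 + c))
(A(63, 127) - 27545)*(d + 16024) = ((-223 + 127 + 4*63)/(-35 + 63) - 27545)*(3134/22601 + 16024) = ((-223 + 127 + 252)/28 - 27545)*(362161558/22601) = ((1/28)*156 - 27545)*(362161558/22601) = (39/7 - 27545)*(362161558/22601) = -192776/7*362161558/22601 = -69816056505008/158207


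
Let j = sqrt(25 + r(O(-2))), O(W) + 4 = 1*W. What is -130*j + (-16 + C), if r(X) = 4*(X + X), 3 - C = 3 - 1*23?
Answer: 7 - 130*I*sqrt(23) ≈ 7.0 - 623.46*I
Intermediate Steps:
C = 23 (C = 3 - (3 - 1*23) = 3 - (3 - 23) = 3 - 1*(-20) = 3 + 20 = 23)
O(W) = -4 + W (O(W) = -4 + 1*W = -4 + W)
r(X) = 8*X (r(X) = 4*(2*X) = 8*X)
j = I*sqrt(23) (j = sqrt(25 + 8*(-4 - 2)) = sqrt(25 + 8*(-6)) = sqrt(25 - 48) = sqrt(-23) = I*sqrt(23) ≈ 4.7958*I)
-130*j + (-16 + C) = -130*I*sqrt(23) + (-16 + 23) = -130*I*sqrt(23) + 7 = 7 - 130*I*sqrt(23)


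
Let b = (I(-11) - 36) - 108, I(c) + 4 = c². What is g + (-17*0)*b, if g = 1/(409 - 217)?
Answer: 1/192 ≈ 0.0052083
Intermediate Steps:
g = 1/192 ≈ 0.0052083
I(c) = -4 + c²
b = -27 (b = ((-4 + (-11)²) - 36) - 108 = ((-4 + 121) - 36) - 108 = (117 - 36) - 108 = 81 - 108 = -27)
g + (-17*0)*b = 1/192 - 17*0*(-27) = 1/192 + 0*(-27) = 1/192 + 0 = 1/192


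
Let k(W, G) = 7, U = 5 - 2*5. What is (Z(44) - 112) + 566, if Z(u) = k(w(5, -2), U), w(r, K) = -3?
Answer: 461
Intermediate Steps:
U = -5 (U = 5 - 10 = -5)
Z(u) = 7
(Z(44) - 112) + 566 = (7 - 112) + 566 = -105 + 566 = 461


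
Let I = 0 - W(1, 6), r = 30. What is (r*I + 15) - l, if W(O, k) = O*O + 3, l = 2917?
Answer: -3022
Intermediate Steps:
W(O, k) = 3 + O² (W(O, k) = O² + 3 = 3 + O²)
I = -4 (I = 0 - (3 + 1²) = 0 - (3 + 1) = 0 - 1*4 = 0 - 4 = -4)
(r*I + 15) - l = (30*(-4) + 15) - 1*2917 = (-120 + 15) - 2917 = -105 - 2917 = -3022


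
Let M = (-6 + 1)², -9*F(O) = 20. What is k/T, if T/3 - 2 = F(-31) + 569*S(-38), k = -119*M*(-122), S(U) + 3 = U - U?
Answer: -31110/439 ≈ -70.866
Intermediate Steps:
S(U) = -3 (S(U) = -3 + (U - U) = -3 + 0 = -3)
F(O) = -20/9 (F(O) = -⅑*20 = -20/9)
M = 25 (M = (-5)² = 25)
k = 362950 (k = -119*25*(-122) = -2975*(-122) = 362950)
T = -15365/3 (T = 6 + 3*(-20/9 + 569*(-3)) = 6 + 3*(-20/9 - 1707) = 6 + 3*(-15383/9) = 6 - 15383/3 = -15365/3 ≈ -5121.7)
k/T = 362950/(-15365/3) = 362950*(-3/15365) = -31110/439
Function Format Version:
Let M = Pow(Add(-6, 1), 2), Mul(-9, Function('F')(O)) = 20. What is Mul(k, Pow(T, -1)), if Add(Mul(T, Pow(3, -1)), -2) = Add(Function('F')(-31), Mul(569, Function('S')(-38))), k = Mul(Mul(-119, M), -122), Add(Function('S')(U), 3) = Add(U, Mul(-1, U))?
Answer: Rational(-31110, 439) ≈ -70.866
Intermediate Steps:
Function('S')(U) = -3 (Function('S')(U) = Add(-3, Add(U, Mul(-1, U))) = Add(-3, 0) = -3)
Function('F')(O) = Rational(-20, 9) (Function('F')(O) = Mul(Rational(-1, 9), 20) = Rational(-20, 9))
M = 25 (M = Pow(-5, 2) = 25)
k = 362950 (k = Mul(Mul(-119, 25), -122) = Mul(-2975, -122) = 362950)
T = Rational(-15365, 3) (T = Add(6, Mul(3, Add(Rational(-20, 9), Mul(569, -3)))) = Add(6, Mul(3, Add(Rational(-20, 9), -1707))) = Add(6, Mul(3, Rational(-15383, 9))) = Add(6, Rational(-15383, 3)) = Rational(-15365, 3) ≈ -5121.7)
Mul(k, Pow(T, -1)) = Mul(362950, Pow(Rational(-15365, 3), -1)) = Mul(362950, Rational(-3, 15365)) = Rational(-31110, 439)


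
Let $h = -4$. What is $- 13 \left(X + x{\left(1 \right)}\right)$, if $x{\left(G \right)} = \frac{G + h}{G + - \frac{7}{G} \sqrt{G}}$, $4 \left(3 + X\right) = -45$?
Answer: $\frac{715}{4} \approx 178.75$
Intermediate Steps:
$X = - \frac{57}{4}$ ($X = -3 + \frac{1}{4} \left(-45\right) = -3 - \frac{45}{4} = - \frac{57}{4} \approx -14.25$)
$x{\left(G \right)} = \frac{-4 + G}{G - \frac{7}{\sqrt{G}}}$ ($x{\left(G \right)} = \frac{G - 4}{G + - \frac{7}{G} \sqrt{G}} = \frac{-4 + G}{G - \frac{7}{\sqrt{G}}}$)
$- 13 \left(X + x{\left(1 \right)}\right) = - 13 \left(- \frac{57}{4} + 1 \frac{1}{1^{2} - 7 \sqrt{1}} \left(-4 + 1\right)\right) = - 13 \left(- \frac{57}{4} + 1 \frac{1}{1 - 7} \left(-3\right)\right) = - 13 \left(- \frac{57}{4} + 1 \frac{1}{-6} \left(-3\right)\right) = - 13 \left(- \frac{57}{4} + 1 \left(- \frac{1}{6}\right) \left(-3\right)\right) = - 13 \left(- \frac{57}{4} + \frac{1}{2}\right) = \left(-13\right) \left(- \frac{55}{4}\right) = \frac{715}{4}$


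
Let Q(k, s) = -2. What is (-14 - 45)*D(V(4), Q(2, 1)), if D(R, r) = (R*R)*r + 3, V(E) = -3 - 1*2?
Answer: 2773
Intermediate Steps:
V(E) = -5 (V(E) = -3 - 2 = -5)
D(R, r) = 3 + r*R² (D(R, r) = R²*r + 3 = r*R² + 3 = 3 + r*R²)
(-14 - 45)*D(V(4), Q(2, 1)) = (-14 - 45)*(3 - 2*(-5)²) = -59*(3 - 2*25) = -59*(3 - 50) = -59*(-47) = 2773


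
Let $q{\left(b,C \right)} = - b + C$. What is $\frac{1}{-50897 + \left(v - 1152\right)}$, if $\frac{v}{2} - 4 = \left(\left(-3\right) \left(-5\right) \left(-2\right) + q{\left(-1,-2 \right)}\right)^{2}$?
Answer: $- \frac{1}{50119} \approx -1.9953 \cdot 10^{-5}$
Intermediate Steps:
$q{\left(b,C \right)} = C - b$
$v = 1930$ ($v = 8 + 2 \left(\left(-3\right) \left(-5\right) \left(-2\right) - 1\right)^{2} = 8 + 2 \left(15 \left(-2\right) + \left(-2 + 1\right)\right)^{2} = 8 + 2 \left(-30 - 1\right)^{2} = 8 + 2 \left(-31\right)^{2} = 8 + 2 \cdot 961 = 8 + 1922 = 1930$)
$\frac{1}{-50897 + \left(v - 1152\right)} = \frac{1}{-50897 + \left(1930 - 1152\right)} = \frac{1}{-50897 + 778} = \frac{1}{-50119} = - \frac{1}{50119}$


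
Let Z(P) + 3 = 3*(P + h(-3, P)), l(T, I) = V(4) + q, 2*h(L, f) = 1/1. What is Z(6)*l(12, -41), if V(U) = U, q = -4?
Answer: 0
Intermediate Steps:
h(L, f) = 1/2 (h(L, f) = (1/2)/1 = (1/2)*1 = 1/2)
l(T, I) = 0 (l(T, I) = 4 - 4 = 0)
Z(P) = -3/2 + 3*P (Z(P) = -3 + 3*(P + 1/2) = -3 + 3*(1/2 + P) = -3 + (3/2 + 3*P) = -3/2 + 3*P)
Z(6)*l(12, -41) = (-3/2 + 3*6)*0 = (-3/2 + 18)*0 = (33/2)*0 = 0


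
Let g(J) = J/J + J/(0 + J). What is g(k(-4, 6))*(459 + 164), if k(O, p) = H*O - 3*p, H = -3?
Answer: 1246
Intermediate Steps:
k(O, p) = -3*O - 3*p
g(J) = 2 (g(J) = 1 + J/J = 1 + 1 = 2)
g(k(-4, 6))*(459 + 164) = 2*(459 + 164) = 2*623 = 1246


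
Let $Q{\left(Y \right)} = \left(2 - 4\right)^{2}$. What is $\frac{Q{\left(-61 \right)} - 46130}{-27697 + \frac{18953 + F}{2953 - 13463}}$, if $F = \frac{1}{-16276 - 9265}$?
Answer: $\frac{6190937392330}{3717676738921} \approx 1.6653$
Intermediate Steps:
$Q{\left(Y \right)} = 4$ ($Q{\left(Y \right)} = \left(-2\right)^{2} = 4$)
$F = - \frac{1}{25541}$ ($F = \frac{1}{-25541} = - \frac{1}{25541} \approx -3.9153 \cdot 10^{-5}$)
$\frac{Q{\left(-61 \right)} - 46130}{-27697 + \frac{18953 + F}{2953 - 13463}} = \frac{4 - 46130}{-27697 + \frac{18953 - \frac{1}{25541}}{2953 - 13463}} = - \frac{46126}{-27697 + \frac{484078572}{25541 \left(-10510\right)}} = - \frac{46126}{-27697 + \frac{484078572}{25541} \left(- \frac{1}{10510}\right)} = - \frac{46126}{-27697 - \frac{242039286}{134217955}} = - \frac{46126}{- \frac{3717676738921}{134217955}} = \left(-46126\right) \left(- \frac{134217955}{3717676738921}\right) = \frac{6190937392330}{3717676738921}$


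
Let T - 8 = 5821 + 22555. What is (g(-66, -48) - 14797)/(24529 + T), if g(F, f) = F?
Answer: -14863/52913 ≈ -0.28090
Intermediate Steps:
T = 28384 (T = 8 + (5821 + 22555) = 8 + 28376 = 28384)
(g(-66, -48) - 14797)/(24529 + T) = (-66 - 14797)/(24529 + 28384) = -14863/52913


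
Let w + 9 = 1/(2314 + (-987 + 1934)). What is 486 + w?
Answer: 1555498/3261 ≈ 477.00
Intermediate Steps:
w = -29348/3261 (w = -9 + 1/(2314 + (-987 + 1934)) = -9 + 1/(2314 + 947) = -9 + 1/3261 = -29348/3261 ≈ -8.9997)
486 + w = 486 - 29348/3261 = 1555498/3261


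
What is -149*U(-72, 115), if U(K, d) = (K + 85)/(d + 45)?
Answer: -1937/160 ≈ -12.106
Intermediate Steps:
U(K, d) = (85 + K)/(45 + d)
-149*U(-72, 115) = -149*(85 - 72)/(45 + 115) = -149*13/160 = -1937/160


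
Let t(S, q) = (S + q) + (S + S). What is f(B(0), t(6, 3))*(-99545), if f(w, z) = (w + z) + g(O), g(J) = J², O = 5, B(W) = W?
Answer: -4579070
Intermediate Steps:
t(S, q) = q + 3*S (t(S, q) = (S + q) + 2*S = q + 3*S)
f(w, z) = 25 + w + z (f(w, z) = (w + z) + 5² = (w + z) + 25 = 25 + w + z)
f(B(0), t(6, 3))*(-99545) = (25 + 0 + (3 + 3*6))*(-99545) = (25 + 0 + (3 + 18))*(-99545) = (25 + 0 + 21)*(-99545) = 46*(-99545) = -4579070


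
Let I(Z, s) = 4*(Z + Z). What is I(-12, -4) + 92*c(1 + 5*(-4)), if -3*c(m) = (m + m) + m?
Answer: 1652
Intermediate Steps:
c(m) = -m (c(m) = -((m + m) + m)/3 = -(2*m + m)/3 = -m)
I(Z, s) = 8*Z (I(Z, s) = 4*(2*Z) = 8*Z)
I(-12, -4) + 92*c(1 + 5*(-4)) = 8*(-12) + 92*(-(1 + 5*(-4))) = -96 + 92*(-(1 - 20)) = -96 + 92*(-1*(-19)) = -96 + 92*19 = -96 + 1748 = 1652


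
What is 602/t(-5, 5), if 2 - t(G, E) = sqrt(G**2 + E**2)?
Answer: -602/23 - 1505*sqrt(2)/23 ≈ -118.71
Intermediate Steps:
t(G, E) = 2 - sqrt(E**2 + G**2) (t(G, E) = 2 - sqrt(G**2 + E**2) = 2 - sqrt(E**2 + G**2))
602/t(-5, 5) = 602/(2 - sqrt(5**2 + (-5)**2)) = 602/(2 - sqrt(25 + 25)) = 602/(2 - sqrt(50)) = 602/(2 - 5*sqrt(2))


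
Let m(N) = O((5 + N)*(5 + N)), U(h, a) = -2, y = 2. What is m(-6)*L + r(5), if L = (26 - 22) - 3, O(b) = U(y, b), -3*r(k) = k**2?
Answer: -31/3 ≈ -10.333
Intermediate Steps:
r(k) = -k**2/3
O(b) = -2
m(N) = -2
L = 1 (L = 4 - 3 = 1)
m(-6)*L + r(5) = -2*1 - 1/3*5**2 = -2 - 1/3*25 = -2 - 25/3 = -31/3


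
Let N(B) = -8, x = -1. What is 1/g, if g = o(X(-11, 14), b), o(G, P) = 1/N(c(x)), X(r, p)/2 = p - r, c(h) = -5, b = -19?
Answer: -8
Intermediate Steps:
X(r, p) = -2*r + 2*p (X(r, p) = 2*(p - r) = -2*r + 2*p)
o(G, P) = -⅛ (o(G, P) = 1/(-8) = -⅛)
g = -⅛ ≈ -0.12500
1/g = 1/(-⅛) = -8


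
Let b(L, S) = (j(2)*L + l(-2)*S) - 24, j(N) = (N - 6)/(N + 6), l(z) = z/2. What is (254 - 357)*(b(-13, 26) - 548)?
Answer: 121849/2 ≈ 60925.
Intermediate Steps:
l(z) = z/2 (l(z) = z*(½) = z/2)
j(N) = (-6 + N)/(6 + N)
b(L, S) = -24 - S - L/2 (b(L, S) = (((-6 + 2)/(6 + 2))*L + ((½)*(-2))*S) - 24 = ((-4/8)*L - S) - 24 = (((⅛)*(-4))*L - S) - 24 = (-L/2 - S) - 24 = (-S - L/2) - 24 = -24 - S - L/2)
(254 - 357)*(b(-13, 26) - 548) = (254 - 357)*((-24 - 1*26 - ½*(-13)) - 548) = -103*((-24 - 26 + 13/2) - 548) = -103*(-87/2 - 548) = -103*(-1183/2) = 121849/2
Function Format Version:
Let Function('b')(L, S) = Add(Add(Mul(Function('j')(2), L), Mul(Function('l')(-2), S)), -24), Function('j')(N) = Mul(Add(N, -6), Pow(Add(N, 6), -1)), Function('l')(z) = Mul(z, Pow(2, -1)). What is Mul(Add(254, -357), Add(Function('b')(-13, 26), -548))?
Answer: Rational(121849, 2) ≈ 60925.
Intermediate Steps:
Function('l')(z) = Mul(Rational(1, 2), z) (Function('l')(z) = Mul(z, Rational(1, 2)) = Mul(Rational(1, 2), z))
Function('j')(N) = Mul(Pow(Add(6, N), -1), Add(-6, N)) (Function('j')(N) = Mul(Add(-6, N), Pow(Add(6, N), -1)) = Mul(Pow(Add(6, N), -1), Add(-6, N)))
Function('b')(L, S) = Add(-24, Mul(-1, S), Mul(Rational(-1, 2), L)) (Function('b')(L, S) = Add(Add(Mul(Mul(Pow(Add(6, 2), -1), Add(-6, 2)), L), Mul(Mul(Rational(1, 2), -2), S)), -24) = Add(Add(Mul(Mul(Pow(8, -1), -4), L), Mul(-1, S)), -24) = Add(Add(Mul(Mul(Rational(1, 8), -4), L), Mul(-1, S)), -24) = Add(Add(Mul(Rational(-1, 2), L), Mul(-1, S)), -24) = Add(Add(Mul(-1, S), Mul(Rational(-1, 2), L)), -24) = Add(-24, Mul(-1, S), Mul(Rational(-1, 2), L)))
Mul(Add(254, -357), Add(Function('b')(-13, 26), -548)) = Mul(Add(254, -357), Add(Add(-24, Mul(-1, 26), Mul(Rational(-1, 2), -13)), -548)) = Mul(-103, Add(Add(-24, -26, Rational(13, 2)), -548)) = Mul(-103, Add(Rational(-87, 2), -548)) = Mul(-103, Rational(-1183, 2)) = Rational(121849, 2)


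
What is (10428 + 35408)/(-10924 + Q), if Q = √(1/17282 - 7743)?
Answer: -8653312802848/2062460131357 - 229180*I*√92503304842/2062460131357 ≈ -4.1956 - 0.033796*I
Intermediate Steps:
Q = 5*I*√92503304842/17282 (Q = √(1/17282 - 7743) = √(-133814525/17282) = 5*I*√92503304842/17282 ≈ 87.994*I)
(10428 + 35408)/(-10924 + Q) = (10428 + 35408)/(-10924 + 5*I*√92503304842/17282) = 45836/(-10924 + 5*I*√92503304842/17282)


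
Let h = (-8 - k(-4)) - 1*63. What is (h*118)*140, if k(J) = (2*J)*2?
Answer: -908600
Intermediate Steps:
k(J) = 4*J
h = -55 (h = (-8 - 4*(-4)) - 1*63 = (-8 - 1*(-16)) - 63 = (-8 + 16) - 63 = 8 - 63 = -55)
(h*118)*140 = -55*118*140 = -6490*140 = -908600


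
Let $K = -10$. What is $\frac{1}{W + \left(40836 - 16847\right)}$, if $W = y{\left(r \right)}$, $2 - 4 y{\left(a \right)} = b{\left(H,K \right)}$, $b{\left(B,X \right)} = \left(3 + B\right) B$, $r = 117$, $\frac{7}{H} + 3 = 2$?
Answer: $\frac{2}{47965} \approx 4.1697 \cdot 10^{-5}$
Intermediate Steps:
$H = -7$ ($H = \frac{7}{-3 + 2} = \frac{7}{-1} = 7 \left(-1\right) = -7$)
$b{\left(B,X \right)} = B \left(3 + B\right)$
$y{\left(a \right)} = - \frac{13}{2}$ ($y{\left(a \right)} = \frac{1}{2} - \frac{\left(-7\right) \left(3 - 7\right)}{4} = \frac{1}{2} - \frac{\left(-7\right) \left(-4\right)}{4} = \frac{1}{2} - 7 = - \frac{13}{2}$)
$W = - \frac{13}{2} \approx -6.5$
$\frac{1}{W + \left(40836 - 16847\right)} = \frac{1}{- \frac{13}{2} + \left(40836 - 16847\right)} = \frac{1}{- \frac{13}{2} + 23989} = \frac{1}{\frac{47965}{2}} = \frac{2}{47965}$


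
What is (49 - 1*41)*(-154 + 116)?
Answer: -304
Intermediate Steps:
(49 - 1*41)*(-154 + 116) = (49 - 41)*(-38) = 8*(-38) = -304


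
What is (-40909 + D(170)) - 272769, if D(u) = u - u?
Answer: -313678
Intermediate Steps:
D(u) = 0
(-40909 + D(170)) - 272769 = (-40909 + 0) - 272769 = -40909 - 272769 = -313678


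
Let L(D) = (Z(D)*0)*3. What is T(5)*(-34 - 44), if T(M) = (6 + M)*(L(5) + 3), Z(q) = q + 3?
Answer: -2574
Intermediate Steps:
Z(q) = 3 + q
L(D) = 0 (L(D) = ((3 + D)*0)*3 = 0*3 = 0)
T(M) = 18 + 3*M (T(M) = (6 + M)*(0 + 3) = (6 + M)*3 = 18 + 3*M)
T(5)*(-34 - 44) = (18 + 3*5)*(-34 - 44) = (18 + 15)*(-78) = 33*(-78) = -2574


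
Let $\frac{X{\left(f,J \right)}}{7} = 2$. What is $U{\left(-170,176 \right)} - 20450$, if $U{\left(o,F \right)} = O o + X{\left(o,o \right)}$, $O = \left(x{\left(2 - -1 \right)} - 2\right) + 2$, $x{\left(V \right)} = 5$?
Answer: $-21286$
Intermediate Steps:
$X{\left(f,J \right)} = 14$ ($X{\left(f,J \right)} = 7 \cdot 2 = 14$)
$O = 5$ ($O = \left(5 - 2\right) + 2 = 3 + 2 = 5$)
$U{\left(o,F \right)} = 14 + 5 o$ ($U{\left(o,F \right)} = 5 o + 14 = 14 + 5 o$)
$U{\left(-170,176 \right)} - 20450 = \left(14 + 5 \left(-170\right)\right) - 20450 = \left(14 - 850\right) - 20450 = -836 - 20450 = -21286$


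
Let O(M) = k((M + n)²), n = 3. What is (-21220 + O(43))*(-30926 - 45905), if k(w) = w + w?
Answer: 1305205028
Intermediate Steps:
k(w) = 2*w
O(M) = 2*(3 + M)² (O(M) = 2*(M + 3)² = 2*(3 + M)²)
(-21220 + O(43))*(-30926 - 45905) = (-21220 + 2*(3 + 43)²)*(-30926 - 45905) = (-21220 + 2*46²)*(-76831) = (-21220 + 2*2116)*(-76831) = (-21220 + 4232)*(-76831) = -16988*(-76831) = 1305205028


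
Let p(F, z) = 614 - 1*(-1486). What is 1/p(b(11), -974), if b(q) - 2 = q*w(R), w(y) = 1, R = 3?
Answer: 1/2100 ≈ 0.00047619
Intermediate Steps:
b(q) = 2 + q (b(q) = 2 + q*1 = 2 + q)
p(F, z) = 2100 (p(F, z) = 614 + 1486 = 2100)
1/p(b(11), -974) = 1/2100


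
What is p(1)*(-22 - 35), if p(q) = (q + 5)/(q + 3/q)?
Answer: -171/2 ≈ -85.500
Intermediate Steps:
p(q) = (5 + q)/(q + 3/q)
p(1)*(-22 - 35) = (1*(5 + 1)/(3 + 1**2))*(-22 - 35) = (1*6/(3 + 1))*(-57) = (1*6/4)*(-57) = (1*(1/4)*6)*(-57) = (3/2)*(-57) = -171/2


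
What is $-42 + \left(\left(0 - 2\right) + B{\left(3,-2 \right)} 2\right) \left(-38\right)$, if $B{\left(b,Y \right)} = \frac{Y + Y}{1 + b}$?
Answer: $110$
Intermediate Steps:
$B{\left(b,Y \right)} = \frac{2 Y}{1 + b}$
$-42 + \left(\left(0 - 2\right) + B{\left(3,-2 \right)} 2\right) \left(-38\right) = -42 + \left(\left(0 - 2\right) + 2 \left(-2\right) \frac{1}{1 + 3} \cdot 2\right) \left(-38\right) = -42 + \left(\left(0 - 2\right) + 2 \left(-2\right) \frac{1}{4} \cdot 2\right) \left(-38\right) = -42 + \left(-2 + 2 \left(-2\right) \frac{1}{4} \cdot 2\right) \left(-38\right) = -42 + \left(-2 - 2\right) \left(-38\right) = -42 - -152 = -42 + 152 = 110$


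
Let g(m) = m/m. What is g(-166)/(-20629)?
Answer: -1/20629 ≈ -4.8475e-5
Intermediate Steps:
g(m) = 1
g(-166)/(-20629) = 1/(-20629) = 1*(-1/20629) = -1/20629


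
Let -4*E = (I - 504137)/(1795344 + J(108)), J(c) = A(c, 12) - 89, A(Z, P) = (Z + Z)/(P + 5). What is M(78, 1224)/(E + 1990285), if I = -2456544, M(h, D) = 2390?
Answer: 291766907560/242970468579717 ≈ 0.0012008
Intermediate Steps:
A(Z, P) = 2*Z/(5 + P) (A(Z, P) = (2*Z)/(5 + P) = 2*Z/(5 + P))
J(c) = -89 + 2*c/17 (J(c) = 2*c/(5 + 12) - 89 = 2*c/17 - 89 = -89 + 2*c/17)
E = 50331577/122078204 (E = -(-2456544 - 504137)/(4*(1795344 + (-89 + (2/17)*108))) = -(-2960681)/(4*(1795344 + (-89 + 216/17))) = -(-2960681)/(4*(1795344 - 1297/17)) = -(-2960681)/(4*30519551/17) = -(-2960681)*17/(4*30519551) = -1/4*(-50331577/30519551) = 50331577/122078204 ≈ 0.41229)
M(78, 1224)/(E + 1990285) = 2390/(50331577/122078204 + 1990285) = 2390/(242970468579717/122078204) = 2390*(122078204/242970468579717) = 291766907560/242970468579717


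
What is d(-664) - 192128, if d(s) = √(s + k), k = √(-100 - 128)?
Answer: -192128 + √(-664 + 2*I*√57) ≈ -1.9213e+5 + 25.77*I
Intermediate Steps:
k = 2*I*√57 (k = √(-228) = 2*I*√57 ≈ 15.1*I)
d(s) = √(s + 2*I*√57)
d(-664) - 192128 = √(-664 + 2*I*√57) - 192128 = -192128 + √(-664 + 2*I*√57)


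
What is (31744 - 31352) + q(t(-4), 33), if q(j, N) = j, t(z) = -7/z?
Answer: 1575/4 ≈ 393.75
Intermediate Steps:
(31744 - 31352) + q(t(-4), 33) = (31744 - 31352) - 7/(-4) = 392 - 7*(-¼) = 392 + 7/4 = 1575/4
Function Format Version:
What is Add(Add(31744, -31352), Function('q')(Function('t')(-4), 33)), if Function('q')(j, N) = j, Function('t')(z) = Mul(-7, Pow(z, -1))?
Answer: Rational(1575, 4) ≈ 393.75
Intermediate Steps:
Add(Add(31744, -31352), Function('q')(Function('t')(-4), 33)) = Add(Add(31744, -31352), Mul(-7, Pow(-4, -1))) = Add(392, Mul(-7, Rational(-1, 4))) = Add(392, Rational(7, 4)) = Rational(1575, 4)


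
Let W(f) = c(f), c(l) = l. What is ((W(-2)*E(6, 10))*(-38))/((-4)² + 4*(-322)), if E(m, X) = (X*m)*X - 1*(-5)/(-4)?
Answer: -45505/1272 ≈ -35.774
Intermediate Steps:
E(m, X) = -5/4 + m*X² (E(m, X) = m*X² + 5*(-¼) = m*X² - 5/4 = -5/4 + m*X²)
W(f) = f
((W(-2)*E(6, 10))*(-38))/((-4)² + 4*(-322)) = (-2*(-5/4 + 6*10²)*(-38))/((-4)² + 4*(-322)) = (-2*(-5/4 + 6*100)*(-38))/(16 - 1288) = (-2*(-5/4 + 600)*(-38))/(-1272) = (-2*2395/4*(-38))*(-1/1272) = -2395/2*(-38)*(-1/1272) = 45505*(-1/1272) = -45505/1272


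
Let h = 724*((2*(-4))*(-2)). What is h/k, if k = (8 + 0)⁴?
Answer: 181/64 ≈ 2.8281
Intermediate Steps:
h = 11584 (h = 724*(-8*(-2)) = 724*16 = 11584)
k = 4096 (k = 8⁴ = 4096)
h/k = 11584/4096 = 11584*(1/4096) = 181/64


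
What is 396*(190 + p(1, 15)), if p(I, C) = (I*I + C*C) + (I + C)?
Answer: 171072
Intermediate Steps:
p(I, C) = C + I + C**2 + I**2 (p(I, C) = (I**2 + C**2) + (C + I) = (C**2 + I**2) + (C + I) = C + I + C**2 + I**2)
396*(190 + p(1, 15)) = 396*(190 + (15 + 1 + 15**2 + 1**2)) = 396*(190 + (15 + 1 + 225 + 1)) = 396*(190 + 242) = 396*432 = 171072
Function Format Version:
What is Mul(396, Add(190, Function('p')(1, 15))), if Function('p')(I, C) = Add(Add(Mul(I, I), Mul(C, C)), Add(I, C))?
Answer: 171072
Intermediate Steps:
Function('p')(I, C) = Add(C, I, Pow(C, 2), Pow(I, 2)) (Function('p')(I, C) = Add(Add(Pow(I, 2), Pow(C, 2)), Add(C, I)) = Add(Add(Pow(C, 2), Pow(I, 2)), Add(C, I)) = Add(C, I, Pow(C, 2), Pow(I, 2)))
Mul(396, Add(190, Function('p')(1, 15))) = Mul(396, Add(190, Add(15, 1, Pow(15, 2), Pow(1, 2)))) = Mul(396, Add(190, Add(15, 1, 225, 1))) = Mul(396, Add(190, 242)) = Mul(396, 432) = 171072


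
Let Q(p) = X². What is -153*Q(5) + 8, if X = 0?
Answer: 8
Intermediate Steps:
Q(p) = 0 (Q(p) = 0² = 0)
-153*Q(5) + 8 = -153*0 + 8 = 0 + 8 = 8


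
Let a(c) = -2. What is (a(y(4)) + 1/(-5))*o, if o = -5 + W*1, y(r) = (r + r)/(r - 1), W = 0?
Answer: 11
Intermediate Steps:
y(r) = 2*r/(-1 + r) (y(r) = (2*r)/(-1 + r) = 2*r/(-1 + r))
o = -5 (o = -5 + 0*1 = -5 + 0 = -5)
(a(y(4)) + 1/(-5))*o = (-2 + 1/(-5))*(-5) = (-2 - 1/5)*(-5) = -11/5*(-5) = 11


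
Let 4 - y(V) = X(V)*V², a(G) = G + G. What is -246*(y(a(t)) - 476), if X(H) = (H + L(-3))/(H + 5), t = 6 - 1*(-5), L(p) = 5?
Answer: 235176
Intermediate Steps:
t = 11 (t = 6 + 5 = 11)
a(G) = 2*G
X(H) = 1 (X(H) = (H + 5)/(H + 5) = (5 + H)/(5 + H) = 1)
y(V) = 4 - V²
-246*(y(a(t)) - 476) = -246*((4 - (2*11)²) - 476) = -246*((4 - 1*22²) - 476) = -246*((4 - 1*484) - 476) = -246*((4 - 484) - 476) = -246*(-480 - 476) = -246*(-956) = 235176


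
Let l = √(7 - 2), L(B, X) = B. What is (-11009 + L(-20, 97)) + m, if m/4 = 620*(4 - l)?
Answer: -1109 - 2480*√5 ≈ -6654.4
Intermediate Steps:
l = √5 ≈ 2.2361
m = 9920 - 2480*√5 (m = 4*(620*(4 - √5)) = 4*(2480 - 620*√5) = 9920 - 2480*√5 ≈ 4374.6)
(-11009 + L(-20, 97)) + m = (-11009 - 20) + (9920 - 2480*√5) = -11029 + (9920 - 2480*√5) = -1109 - 2480*√5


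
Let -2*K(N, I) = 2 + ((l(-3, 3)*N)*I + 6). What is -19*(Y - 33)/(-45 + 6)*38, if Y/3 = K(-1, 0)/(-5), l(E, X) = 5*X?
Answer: -36822/65 ≈ -566.49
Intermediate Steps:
K(N, I) = -4 - 15*I*N/2 (K(N, I) = -(2 + (((5*3)*N)*I + 6))/2 = -(2 + ((15*N)*I + 6))/2 = -(2 + (15*I*N + 6))/2 = -(2 + (6 + 15*I*N))/2 = -(8 + 15*I*N)/2 = -4 - 15*I*N/2)
Y = 12/5 (Y = 3*((-4 - 15/2*0*(-1))/(-5)) = 3*((-4 + 0)*(-1/5)) = 3*(-4*(-1/5)) = 3*(4/5) = 12/5 ≈ 2.4000)
-19*(Y - 33)/(-45 + 6)*38 = -19*(12/5 - 33)/(-45 + 6)*38 = -(-2907)/(5*(-39))*38 = -(-2907)*(-1)/(5*39)*38 = -19*51/65*38 = -969/65*38 = -36822/65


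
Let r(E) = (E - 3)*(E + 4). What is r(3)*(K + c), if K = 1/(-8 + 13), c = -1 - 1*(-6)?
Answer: 0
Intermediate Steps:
c = 5 (c = -1 + 6 = 5)
K = ⅕ (K = 1/5 = ⅕ ≈ 0.20000)
r(E) = (-3 + E)*(4 + E)
r(3)*(K + c) = (-12 + 3 + 3²)*(⅕ + 5) = (-12 + 3 + 9)*(26/5) = 0*(26/5) = 0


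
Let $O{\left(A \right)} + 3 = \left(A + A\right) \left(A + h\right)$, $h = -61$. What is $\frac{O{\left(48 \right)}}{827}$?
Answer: $- \frac{1251}{827} \approx -1.5127$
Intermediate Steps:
$O{\left(A \right)} = -3 + 2 A \left(-61 + A\right)$ ($O{\left(A \right)} = -3 + \left(A + A\right) \left(A - 61\right) = -3 + 2 A \left(-61 + A\right)$)
$\frac{O{\left(48 \right)}}{827} = \frac{-3 - 5856 + 2 \cdot 48^{2}}{827} = \left(-3 - 5856 + 2 \cdot 2304\right) \frac{1}{827} = \left(-3 - 5856 + 4608\right) \frac{1}{827} = \left(-1251\right) \frac{1}{827} = - \frac{1251}{827}$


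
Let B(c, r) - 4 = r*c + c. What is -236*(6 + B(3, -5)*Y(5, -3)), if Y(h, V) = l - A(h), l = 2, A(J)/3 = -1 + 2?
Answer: -3304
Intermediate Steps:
A(J) = 3 (A(J) = 3*(-1 + 2) = 3*1 = 3)
Y(h, V) = -1 (Y(h, V) = 2 - 1*3 = 2 - 3 = -1)
B(c, r) = 4 + c + c*r (B(c, r) = 4 + (r*c + c) = 4 + (c*r + c) = 4 + (c + c*r) = 4 + c + c*r)
-236*(6 + B(3, -5)*Y(5, -3)) = -236*(6 + (4 + 3 + 3*(-5))*(-1)) = -236*(6 + (4 + 3 - 15)*(-1)) = -236*(6 - 8*(-1)) = -236*(6 + 8) = -236*14 = -3304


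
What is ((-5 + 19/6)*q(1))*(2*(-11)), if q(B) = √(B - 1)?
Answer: 0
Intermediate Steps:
q(B) = √(-1 + B)
((-5 + 19/6)*q(1))*(2*(-11)) = ((-5 + 19/6)*√(-1 + 1))*(2*(-11)) = ((-5 + 19*(⅙))*√0)*(-22) = ((-5 + 19/6)*0)*(-22) = -11/6*0*(-22) = 0*(-22) = 0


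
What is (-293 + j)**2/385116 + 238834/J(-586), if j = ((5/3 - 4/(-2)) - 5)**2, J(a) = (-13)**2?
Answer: 7451443343593/5271852924 ≈ 1413.4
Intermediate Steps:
J(a) = 169
j = 16/9 (j = ((5*(1/3) - 4*(-1/2)) - 5)**2 = ((5/3 + 2) - 5)**2 = (11/3 - 5)**2 = (-4/3)**2 = 16/9 ≈ 1.7778)
(-293 + j)**2/385116 + 238834/J(-586) = (-293 + 16/9)**2/385116 + 238834/169 = (-2621/9)**2*(1/385116) + 238834*(1/169) = (6869641/81)*(1/385116) + 238834/169 = 6869641/31194396 + 238834/169 = 7451443343593/5271852924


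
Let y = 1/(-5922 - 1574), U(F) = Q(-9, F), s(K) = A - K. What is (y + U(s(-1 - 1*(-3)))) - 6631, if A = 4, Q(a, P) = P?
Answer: -49690985/7496 ≈ -6629.0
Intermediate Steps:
s(K) = 4 - K
U(F) = F
y = -1/7496 (y = 1/(-7496) = -1/7496 ≈ -0.00013340)
(y + U(s(-1 - 1*(-3)))) - 6631 = (-1/7496 + (4 - (-1 - 1*(-3)))) - 6631 = (-1/7496 + (4 - (-1 + 3))) - 6631 = (-1/7496 + (4 - 1*2)) - 6631 = (-1/7496 + (4 - 2)) - 6631 = (-1/7496 + 2) - 6631 = 14991/7496 - 6631 = -49690985/7496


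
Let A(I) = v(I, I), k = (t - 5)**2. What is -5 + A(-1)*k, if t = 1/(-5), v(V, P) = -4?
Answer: -2829/25 ≈ -113.16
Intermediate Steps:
t = -1/5 ≈ -0.20000
k = 676/25 (k = (-1/5 - 5)**2 = (-26/5)**2 = 676/25 ≈ 27.040)
A(I) = -4
-5 + A(-1)*k = -5 - 4*676/25 = -5 - 2704/25 = -2829/25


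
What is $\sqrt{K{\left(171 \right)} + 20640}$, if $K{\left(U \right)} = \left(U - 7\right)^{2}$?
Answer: $4 \sqrt{2971} \approx 218.03$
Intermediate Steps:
$K{\left(U \right)} = \left(-7 + U\right)^{2}$
$\sqrt{K{\left(171 \right)} + 20640} = \sqrt{\left(-7 + 171\right)^{2} + 20640} = \sqrt{164^{2} + 20640} = \sqrt{26896 + 20640} = \sqrt{47536} = 4 \sqrt{2971}$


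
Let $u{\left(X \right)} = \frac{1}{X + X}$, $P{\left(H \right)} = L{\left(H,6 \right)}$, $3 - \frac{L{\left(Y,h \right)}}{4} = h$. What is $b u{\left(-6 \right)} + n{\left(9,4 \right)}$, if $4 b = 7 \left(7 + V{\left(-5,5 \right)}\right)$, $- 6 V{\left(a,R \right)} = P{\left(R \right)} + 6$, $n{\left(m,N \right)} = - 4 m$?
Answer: $- \frac{223}{6} \approx -37.167$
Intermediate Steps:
$L{\left(Y,h \right)} = 12 - 4 h$
$P{\left(H \right)} = -12$ ($P{\left(H \right)} = 12 - 24 = -12$)
$u{\left(X \right)} = \frac{1}{2 X}$
$V{\left(a,R \right)} = 1$ ($V{\left(a,R \right)} = - \frac{-12 + 6}{6} = \left(- \frac{1}{6}\right) \left(-6\right) = 1$)
$b = 14$ ($b = \frac{7 \left(7 + 1\right)}{4} = \frac{7 \cdot 8}{4} = \frac{1}{4} \cdot 56 = 14$)
$b u{\left(-6 \right)} + n{\left(9,4 \right)} = 14 \frac{1}{2 \left(-6\right)} - 36 = 14 \cdot \frac{1}{2} \left(- \frac{1}{6}\right) - 36 = 14 \left(- \frac{1}{12}\right) - 36 = - \frac{7}{6} - 36 = - \frac{223}{6}$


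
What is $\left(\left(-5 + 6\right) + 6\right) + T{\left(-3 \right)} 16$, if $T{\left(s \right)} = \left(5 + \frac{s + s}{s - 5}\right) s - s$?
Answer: $-221$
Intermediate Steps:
$T{\left(s \right)} = - s + s \left(5 + \frac{2 s}{-5 + s}\right)$ ($T{\left(s \right)} = \left(5 + \frac{2 s}{-5 + s}\right) s - s = s \left(5 + \frac{2 s}{-5 + s}\right) - s = - s + s \left(5 + \frac{2 s}{-5 + s}\right)$)
$\left(\left(-5 + 6\right) + 6\right) + T{\left(-3 \right)} 16 = \left(\left(-5 + 6\right) + 6\right) + 2 \left(-3\right) \frac{1}{-5 - 3} \left(-10 + 3 \left(-3\right)\right) 16 = \left(1 + 6\right) + 2 \left(-3\right) \frac{1}{-8} \left(-10 - 9\right) 16 = 7 + 2 \left(-3\right) \left(- \frac{1}{8}\right) \left(-19\right) 16 = 7 - 228 = -221$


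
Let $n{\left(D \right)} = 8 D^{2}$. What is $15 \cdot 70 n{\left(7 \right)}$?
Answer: $411600$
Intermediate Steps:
$15 \cdot 70 n{\left(7 \right)} = 15 \cdot 70 \cdot 8 \cdot 7^{2} = 1050 \cdot 8 \cdot 49 = 1050 \cdot 392 = 411600$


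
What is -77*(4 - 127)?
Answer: 9471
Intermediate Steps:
-77*(4 - 127) = -77*(-123) = 9471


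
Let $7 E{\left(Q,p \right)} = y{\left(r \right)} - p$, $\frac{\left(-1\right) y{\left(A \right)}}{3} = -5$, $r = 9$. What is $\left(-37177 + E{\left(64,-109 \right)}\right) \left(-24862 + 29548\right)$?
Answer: $- \frac{1218898890}{7} \approx -1.7413 \cdot 10^{8}$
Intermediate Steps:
$y{\left(A \right)} = 15$ ($y{\left(A \right)} = \left(-3\right) \left(-5\right) = 15$)
$E{\left(Q,p \right)} = \frac{15}{7} - \frac{p}{7}$ ($E{\left(Q,p \right)} = \frac{15 - p}{7} = \frac{15}{7} - \frac{p}{7}$)
$\left(-37177 + E{\left(64,-109 \right)}\right) \left(-24862 + 29548\right) = \left(-37177 + \left(\frac{15}{7} - - \frac{109}{7}\right)\right) \left(-24862 + 29548\right) = \left(-37177 + \left(\frac{15}{7} + \frac{109}{7}\right)\right) 4686 = \left(-37177 + \frac{124}{7}\right) 4686 = \left(- \frac{260115}{7}\right) 4686 = - \frac{1218898890}{7}$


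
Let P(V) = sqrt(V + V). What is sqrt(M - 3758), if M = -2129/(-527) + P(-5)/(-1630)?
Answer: sqrt(-2770040364183100 - 452698270*I*sqrt(10))/859010 ≈ 1.5832e-5 - 61.27*I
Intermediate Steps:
P(V) = sqrt(2)*sqrt(V) (P(V) = sqrt(2*V) = sqrt(2)*sqrt(V))
M = 2129/527 - I*sqrt(10)/1630 (M = -2129/(-527) + (sqrt(2)*sqrt(-5))/(-1630) = -2129*(-1/527) + (sqrt(2)*(I*sqrt(5)))*(-1/1630) = 2129/527 + (I*sqrt(10))*(-1/1630) = 2129/527 - I*sqrt(10)/1630 ≈ 4.0398 - 0.00194*I)
sqrt(M - 3758) = sqrt((2129/527 - I*sqrt(10)/1630) - 3758) = sqrt(-1978337/527 - I*sqrt(10)/1630)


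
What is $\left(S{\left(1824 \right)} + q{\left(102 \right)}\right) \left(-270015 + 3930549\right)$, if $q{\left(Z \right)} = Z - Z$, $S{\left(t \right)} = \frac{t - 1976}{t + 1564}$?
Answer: $- \frac{139100292}{847} \approx -1.6423 \cdot 10^{5}$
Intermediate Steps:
$S{\left(t \right)} = \frac{-1976 + t}{1564 + t}$
$q{\left(Z \right)} = 0$
$\left(S{\left(1824 \right)} + q{\left(102 \right)}\right) \left(-270015 + 3930549\right) = \left(\frac{-1976 + 1824}{1564 + 1824} + 0\right) \left(-270015 + 3930549\right) = \left(\frac{1}{3388} \left(-152\right) + 0\right) 3660534 = \left(- \frac{38}{847} + 0\right) 3660534 = \left(- \frac{38}{847}\right) 3660534 = - \frac{139100292}{847}$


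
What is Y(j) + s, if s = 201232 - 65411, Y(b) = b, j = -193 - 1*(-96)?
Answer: 135724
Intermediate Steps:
j = -97 (j = -193 + 96 = -97)
s = 135821
Y(j) + s = -97 + 135821 = 135724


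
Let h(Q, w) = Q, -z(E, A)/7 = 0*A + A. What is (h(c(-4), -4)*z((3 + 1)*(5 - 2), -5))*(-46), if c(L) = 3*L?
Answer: 19320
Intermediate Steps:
z(E, A) = -7*A (z(E, A) = -7*(0*A + A) = -7*(0 + A) = -7*A)
(h(c(-4), -4)*z((3 + 1)*(5 - 2), -5))*(-46) = ((3*(-4))*(-7*(-5)))*(-46) = -12*35*(-46) = -420*(-46) = 19320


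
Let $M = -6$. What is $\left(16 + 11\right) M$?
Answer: $-162$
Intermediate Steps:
$\left(16 + 11\right) M = \left(16 + 11\right) \left(-6\right) = 27 \left(-6\right) = -162$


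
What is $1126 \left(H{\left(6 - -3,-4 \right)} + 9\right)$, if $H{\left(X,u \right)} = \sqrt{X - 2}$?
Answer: $10134 + 1126 \sqrt{7} \approx 13113.0$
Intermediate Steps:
$H{\left(X,u \right)} = \sqrt{-2 + X}$
$1126 \left(H{\left(6 - -3,-4 \right)} + 9\right) = 1126 \left(\sqrt{-2 + \left(6 - -3\right)} + 9\right) = 1126 \left(\sqrt{-2 + \left(6 + 3\right)} + 9\right) = 1126 \left(\sqrt{-2 + 9} + 9\right) = 1126 \left(\sqrt{7} + 9\right) = 1126 \left(9 + \sqrt{7}\right) = 10134 + 1126 \sqrt{7}$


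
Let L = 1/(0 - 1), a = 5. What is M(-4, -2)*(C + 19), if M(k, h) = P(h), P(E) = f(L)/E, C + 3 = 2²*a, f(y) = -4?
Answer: 72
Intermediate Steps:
L = -1 (L = 1/(-1) = -1)
C = 17 (C = -3 + 2²*5 = -3 + 4*5 = -3 + 20 = 17)
P(E) = -4/E
M(k, h) = -4/h
M(-4, -2)*(C + 19) = (-4/(-2))*(17 + 19) = -4*(-½)*36 = 2*36 = 72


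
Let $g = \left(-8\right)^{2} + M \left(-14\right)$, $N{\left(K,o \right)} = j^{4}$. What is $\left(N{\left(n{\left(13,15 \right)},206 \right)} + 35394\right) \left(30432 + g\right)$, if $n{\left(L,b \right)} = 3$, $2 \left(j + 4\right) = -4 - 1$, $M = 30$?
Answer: $\frac{4472789935}{4} \approx 1.1182 \cdot 10^{9}$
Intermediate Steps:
$j = - \frac{13}{2}$ ($j = -4 + \frac{-4 - 1}{2} = -4 + \frac{1}{2} \left(-5\right) = -4 - \frac{5}{2} = - \frac{13}{2} \approx -6.5$)
$N{\left(K,o \right)} = \frac{28561}{16}$ ($N{\left(K,o \right)} = \left(- \frac{13}{2}\right)^{4} = \frac{28561}{16}$)
$g = -356$ ($g = \left(-8\right)^{2} + 30 \left(-14\right) = 64 - 420 = -356$)
$\left(N{\left(n{\left(13,15 \right)},206 \right)} + 35394\right) \left(30432 + g\right) = \left(\frac{28561}{16} + 35394\right) \left(30432 - 356\right) = \frac{594865}{16} \cdot 30076 = \frac{4472789935}{4}$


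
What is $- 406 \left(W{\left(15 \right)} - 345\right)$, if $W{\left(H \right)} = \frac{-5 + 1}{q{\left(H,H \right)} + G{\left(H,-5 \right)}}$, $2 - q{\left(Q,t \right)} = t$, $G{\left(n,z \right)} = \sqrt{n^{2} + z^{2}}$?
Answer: $\frac{11366782}{81} + \frac{8120 \sqrt{10}}{81} \approx 1.4065 \cdot 10^{5}$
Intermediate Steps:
$q{\left(Q,t \right)} = 2 - t$
$W{\left(H \right)} = - \frac{4}{2 + \sqrt{25 + H^{2}} - H}$ ($W{\left(H \right)} = \frac{-5 + 1}{\left(2 - H\right) + \sqrt{H^{2} + \left(-5\right)^{2}}} = - \frac{4}{\left(2 - H\right) + \sqrt{H^{2} + 25}} = - \frac{4}{\left(2 - H\right) + \sqrt{25 + H^{2}}} = - \frac{4}{2 + \sqrt{25 + H^{2}} - H}$)
$- 406 \left(W{\left(15 \right)} - 345\right) = - 406 \left(\frac{4}{-2 + 15 - \sqrt{25 + 15^{2}}} - 345\right) = - 406 \left(\frac{4}{-2 + 15 - \sqrt{25 + 225}} - 345\right) = - 406 \left(\frac{4}{-2 + 15 - \sqrt{250}} - 345\right) = - 406 \left(\frac{4}{-2 + 15 - 5 \sqrt{10}} - 345\right) = - 406 \left(\frac{4}{13 - 5 \sqrt{10}} - 345\right) = - 406 \left(-345 + \frac{4}{13 - 5 \sqrt{10}}\right) = 140070 - \frac{1624}{13 - 5 \sqrt{10}}$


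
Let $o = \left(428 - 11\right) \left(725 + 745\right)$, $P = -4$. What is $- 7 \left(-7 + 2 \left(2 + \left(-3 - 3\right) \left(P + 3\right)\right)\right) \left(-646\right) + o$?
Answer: $653688$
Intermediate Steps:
$o = 612990$ ($o = 417 \cdot 1470 = 612990$)
$- 7 \left(-7 + 2 \left(2 + \left(-3 - 3\right) \left(P + 3\right)\right)\right) \left(-646\right) + o = - 7 \left(-7 + 2 \left(2 + \left(-3 - 3\right) \left(-4 + 3\right)\right)\right) \left(-646\right) + 612990 = - 7 \left(-7 + 2 \left(2 - -6\right)\right) \left(-646\right) + 612990 = - 7 \left(-7 + 2 \left(2 + 6\right)\right) \left(-646\right) + 612990 = - 7 \left(-7 + 2 \cdot 8\right) \left(-646\right) + 612990 = - 7 \left(-7 + 16\right) \left(-646\right) + 612990 = \left(-7\right) 9 \left(-646\right) + 612990 = \left(-63\right) \left(-646\right) + 612990 = 40698 + 612990 = 653688$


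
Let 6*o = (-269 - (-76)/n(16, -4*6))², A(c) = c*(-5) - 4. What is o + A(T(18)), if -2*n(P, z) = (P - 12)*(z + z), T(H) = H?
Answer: 41110105/3456 ≈ 11895.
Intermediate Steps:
A(c) = -4 - 5*c (A(c) = -5*c - 4 = -4 - 5*c)
n(P, z) = -z*(-12 + P) (n(P, z) = -(P - 12)*(z + z)/2 = -(-12 + P)*2*z/2 = -z*(-12 + P))
o = 41434969/3456 (o = (-269 - (-76)/((-4*6)*(12 - 1*16)))²/6 = (-269 - (-76)/((-24*(12 - 16))))²/6 = (-269 - (-76)/((-24*(-4))))²/6 = (-269 - (-76)/96)²/6 = (-269 - 1*(-19/24))²/6 = (-269 + 19/24)²/6 = (-6437/24)²/6 = (⅙)*(41434969/576) = 41434969/3456 ≈ 11989.)
o + A(T(18)) = 41434969/3456 + (-4 - 5*18) = 41434969/3456 + (-4 - 90) = 41434969/3456 - 94 = 41110105/3456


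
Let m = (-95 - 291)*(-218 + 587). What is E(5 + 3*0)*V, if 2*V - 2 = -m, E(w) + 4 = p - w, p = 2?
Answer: -498526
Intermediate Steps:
m = -142434 (m = -386*369 = -142434)
E(w) = -2 - w (E(w) = -4 + (2 - w) = -2 - w)
V = 71218 (V = 1 + (-1*(-142434))/2 = 1 + (½)*142434 = 1 + 71217 = 71218)
E(5 + 3*0)*V = (-2 - (5 + 3*0))*71218 = (-2 - (5 + 0))*71218 = (-2 - 1*5)*71218 = (-2 - 5)*71218 = -7*71218 = -498526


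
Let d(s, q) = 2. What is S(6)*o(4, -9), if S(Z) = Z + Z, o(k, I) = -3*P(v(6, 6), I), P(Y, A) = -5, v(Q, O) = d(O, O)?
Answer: 180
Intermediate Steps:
v(Q, O) = 2
o(k, I) = 15 (o(k, I) = -3*(-5) = 15)
S(Z) = 2*Z
S(6)*o(4, -9) = (2*6)*15 = 12*15 = 180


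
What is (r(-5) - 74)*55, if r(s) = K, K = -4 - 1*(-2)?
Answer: -4180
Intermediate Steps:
K = -2 (K = -4 + 2 = -2)
r(s) = -2
(r(-5) - 74)*55 = (-2 - 74)*55 = -76*55 = -4180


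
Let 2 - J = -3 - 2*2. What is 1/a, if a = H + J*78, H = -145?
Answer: 1/557 ≈ 0.0017953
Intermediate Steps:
J = 9 (J = 2 - (-3 - 2*2) = 2 - (-3 - 4) = 2 - 1*(-7) = 2 + 7 = 9)
a = 557 (a = -145 + 9*78 = -145 + 702 = 557)
1/a = 1/557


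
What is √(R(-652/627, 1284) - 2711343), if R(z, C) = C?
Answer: I*√2710059 ≈ 1646.2*I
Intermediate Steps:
√(R(-652/627, 1284) - 2711343) = √(1284 - 2711343) = √(-2710059) = I*√2710059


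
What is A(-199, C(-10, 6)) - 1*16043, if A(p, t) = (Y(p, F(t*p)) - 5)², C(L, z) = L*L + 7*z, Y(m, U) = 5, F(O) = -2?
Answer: -16043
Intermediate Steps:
C(L, z) = L² + 7*z
A(p, t) = 0 (A(p, t) = (5 - 5)² = 0² = 0)
A(-199, C(-10, 6)) - 1*16043 = 0 - 1*16043 = 0 - 16043 = -16043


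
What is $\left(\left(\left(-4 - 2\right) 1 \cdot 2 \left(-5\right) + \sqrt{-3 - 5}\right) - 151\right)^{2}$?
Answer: $8273 - 364 i \sqrt{2} \approx 8273.0 - 514.77 i$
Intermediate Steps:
$\left(\left(\left(-4 - 2\right) 1 \cdot 2 \left(-5\right) + \sqrt{-3 - 5}\right) - 151\right)^{2} = \left(\left(\left(-6\right) 1 \cdot 2 \left(-5\right) + \sqrt{-8}\right) - 151\right)^{2} = \left(\left(\left(-6\right) 2 \left(-5\right) + 2 i \sqrt{2}\right) - 151\right)^{2} = \left(\left(\left(-12\right) \left(-5\right) + 2 i \sqrt{2}\right) - 151\right)^{2} = \left(\left(60 + 2 i \sqrt{2}\right) - 151\right)^{2} = \left(-91 + 2 i \sqrt{2}\right)^{2}$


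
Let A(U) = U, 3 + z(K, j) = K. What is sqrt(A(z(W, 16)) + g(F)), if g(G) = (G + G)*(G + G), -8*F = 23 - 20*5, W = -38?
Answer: sqrt(5273)/4 ≈ 18.154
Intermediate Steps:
z(K, j) = -3 + K
F = 77/8 (F = -(23 - 20*5)/8 = -(23 - 100)/8 = -1/8*(-77) = 77/8 ≈ 9.6250)
g(G) = 4*G**2 (g(G) = (2*G)*(2*G) = 4*G**2)
sqrt(A(z(W, 16)) + g(F)) = sqrt((-3 - 38) + 4*(77/8)**2) = sqrt(-41 + 4*(5929/64)) = sqrt(-41 + 5929/16) = sqrt(5273/16) = sqrt(5273)/4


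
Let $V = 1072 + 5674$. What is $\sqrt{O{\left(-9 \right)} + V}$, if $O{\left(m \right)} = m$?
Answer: $\sqrt{6737} \approx 82.079$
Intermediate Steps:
$V = 6746$
$\sqrt{O{\left(-9 \right)} + V} = \sqrt{-9 + 6746} = \sqrt{6737}$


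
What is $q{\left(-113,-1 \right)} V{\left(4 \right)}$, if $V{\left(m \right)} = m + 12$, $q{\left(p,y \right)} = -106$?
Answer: $-1696$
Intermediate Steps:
$V{\left(m \right)} = 12 + m$
$q{\left(-113,-1 \right)} V{\left(4 \right)} = - 106 \left(12 + 4\right) = \left(-106\right) 16 = -1696$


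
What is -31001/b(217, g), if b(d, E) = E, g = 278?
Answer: -31001/278 ≈ -111.51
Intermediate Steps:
-31001/b(217, g) = -31001/278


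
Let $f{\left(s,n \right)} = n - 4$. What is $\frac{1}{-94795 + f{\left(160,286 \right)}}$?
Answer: $- \frac{1}{94513} \approx -1.0581 \cdot 10^{-5}$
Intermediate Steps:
$f{\left(s,n \right)} = -4 + n$
$\frac{1}{-94795 + f{\left(160,286 \right)}} = \frac{1}{-94795 + \left(-4 + 286\right)} = \frac{1}{-94795 + 282} = \frac{1}{-94513} = - \frac{1}{94513}$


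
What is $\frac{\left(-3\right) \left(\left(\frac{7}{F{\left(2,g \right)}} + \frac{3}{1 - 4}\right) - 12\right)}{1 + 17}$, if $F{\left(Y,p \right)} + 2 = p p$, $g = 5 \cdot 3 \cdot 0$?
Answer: $\frac{11}{4} \approx 2.75$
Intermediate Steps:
$g = 0$ ($g = 15 \cdot 0 = 0$)
$F{\left(Y,p \right)} = -2 + p^{2}$ ($F{\left(Y,p \right)} = -2 + p p = -2 + p^{2}$)
$\frac{\left(-3\right) \left(\left(\frac{7}{F{\left(2,g \right)}} + \frac{3}{1 - 4}\right) - 12\right)}{1 + 17} = \frac{\left(-3\right) \left(\left(\frac{7}{-2 + 0^{2}} + \frac{3}{1 - 4}\right) - 12\right)}{1 + 17} = \frac{\left(-3\right) \left(\left(\frac{7}{-2 + 0} + \frac{3}{1 - 4}\right) - 12\right)}{18} = - 3 \left(\left(\frac{7}{-2} + \frac{3}{-3}\right) - 12\right) \frac{1}{18} = - 3 \left(\left(7 \left(- \frac{1}{2}\right) + 3 \left(- \frac{1}{3}\right)\right) - 12\right) \frac{1}{18} = - 3 \left(\left(- \frac{7}{2} - 1\right) - 12\right) \frac{1}{18} = - 3 \left(- \frac{9}{2} - 12\right) \frac{1}{18} = \left(-3\right) \left(- \frac{33}{2}\right) \frac{1}{18} = \frac{99}{2} \cdot \frac{1}{18} = \frac{11}{4}$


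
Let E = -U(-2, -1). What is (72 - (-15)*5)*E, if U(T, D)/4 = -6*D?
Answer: -3528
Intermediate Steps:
U(T, D) = -24*D (U(T, D) = 4*(-6*D) = -24*D)
E = -24 (E = -(-24)*(-1) = -1*24 = -24)
(72 - (-15)*5)*E = (72 - (-15)*5)*(-24) = (72 - 3*(-25))*(-24) = (72 + 75)*(-24) = 147*(-24) = -3528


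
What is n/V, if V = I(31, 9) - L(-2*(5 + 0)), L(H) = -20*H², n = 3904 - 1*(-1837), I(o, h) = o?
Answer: 5741/2031 ≈ 2.8267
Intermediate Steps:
n = 5741 (n = 3904 + 1837 = 5741)
V = 2031 (V = 31 - (-20)*(-2*(5 + 0))² = 31 - (-20)*(-2*5)² = 31 - (-20)*(-10)² = 31 - (-20)*100 = 31 - 1*(-2000) = 31 + 2000 = 2031)
n/V = 5741/2031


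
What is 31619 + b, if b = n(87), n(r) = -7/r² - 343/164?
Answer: 39246573289/1241316 ≈ 31617.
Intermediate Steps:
n(r) = -343/164 - 7/r² (n(r) = -7/r² - 343*1/164 = -7/r² - 343/164 = -343/164 - 7/r²)
b = -2597315/1241316 (b = -343/164 - 7/87² = -343/164 - 7*1/7569 = -343/164 - 7/7569 = -2597315/1241316 ≈ -2.0924)
31619 + b = 31619 - 2597315/1241316 = 39246573289/1241316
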